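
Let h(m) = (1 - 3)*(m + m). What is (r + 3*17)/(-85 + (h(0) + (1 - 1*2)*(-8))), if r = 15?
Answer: -6/7 ≈ -0.85714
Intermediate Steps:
h(m) = -4*m
(r + 3*17)/(-85 + (h(0) + (1 - 1*2)*(-8))) = (15 + 3*17)/(-85 + (-4*0 + (1 - 1*2)*(-8))) = (15 + 51)/(-85 + (0 + (1 - 2)*(-8))) = 66/(-85 + (0 - 1*(-8))) = 66/(-85 + (0 + 8)) = 66/(-85 + 8) = 66/(-77) = 66*(-1/77) = -6/7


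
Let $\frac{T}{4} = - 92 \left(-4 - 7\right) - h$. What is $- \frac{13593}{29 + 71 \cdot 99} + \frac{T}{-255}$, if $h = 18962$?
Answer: $\frac{100659637}{359958} \approx 279.64$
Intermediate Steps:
$T = -71800$ ($T = 4 \left(- 92 \left(-4 - 7\right) - 18962\right) = 4 \left(\left(-92\right) \left(-11\right) - 18962\right) = 4 \left(1012 - 18962\right) = 4 \left(-17950\right) = -71800$)
$- \frac{13593}{29 + 71 \cdot 99} + \frac{T}{-255} = - \frac{13593}{29 + 71 \cdot 99} - \frac{71800}{-255} = - \frac{13593}{29 + 7029} - - \frac{14360}{51} = - \frac{13593}{7058} + \frac{14360}{51} = \frac{100659637}{359958}$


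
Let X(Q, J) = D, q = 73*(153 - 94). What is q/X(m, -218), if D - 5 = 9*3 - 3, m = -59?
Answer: 4307/29 ≈ 148.52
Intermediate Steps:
q = 4307 (q = 73*59 = 4307)
D = 29 (D = 5 + (9*3 - 3) = 5 + (27 - 3) = 5 + 24 = 29)
X(Q, J) = 29
q/X(m, -218) = 4307/29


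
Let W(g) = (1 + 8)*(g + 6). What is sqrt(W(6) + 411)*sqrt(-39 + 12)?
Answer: 9*I*sqrt(173) ≈ 118.38*I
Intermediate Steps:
W(g) = 54 + 9*g (W(g) = 9*(6 + g) = 54 + 9*g)
sqrt(W(6) + 411)*sqrt(-39 + 12) = sqrt((54 + 9*6) + 411)*sqrt(-39 + 12) = sqrt((54 + 54) + 411)*sqrt(-27) = sqrt(108 + 411)*(3*I*sqrt(3)) = sqrt(519)*(3*I*sqrt(3)) = 9*I*sqrt(173)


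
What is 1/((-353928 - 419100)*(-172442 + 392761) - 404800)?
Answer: -1/170313160732 ≈ -5.8715e-12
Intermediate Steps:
1/((-353928 - 419100)*(-172442 + 392761) - 404800) = 1/(-773028*220319 - 404800) = 1/(-170312755932 - 404800) = 1/(-170313160732) = -1/170313160732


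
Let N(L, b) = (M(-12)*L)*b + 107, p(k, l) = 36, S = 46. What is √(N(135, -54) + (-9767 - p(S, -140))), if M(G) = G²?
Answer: 8*I*√16554 ≈ 1029.3*I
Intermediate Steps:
N(L, b) = 107 + 144*L*b (N(L, b) = ((-12)²*L)*b + 107 = (144*L)*b + 107 = 144*L*b + 107 = 107 + 144*L*b)
√(N(135, -54) + (-9767 - p(S, -140))) = √((107 + 144*135*(-54)) + (-9767 - 1*36)) = √((107 - 1049760) + (-9767 - 36)) = √(-1049653 - 9803) = √(-1059456) = 8*I*√16554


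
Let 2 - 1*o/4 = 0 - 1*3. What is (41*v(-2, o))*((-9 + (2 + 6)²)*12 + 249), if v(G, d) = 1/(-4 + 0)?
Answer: -37269/4 ≈ -9317.3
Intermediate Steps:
o = 20 (o = 8 - 4*(0 - 1*3) = 8 - 4*(0 - 3) = 8 - 4*(-3) = 8 + 12 = 20)
v(G, d) = -¼ (v(G, d) = 1/(-4) = -¼)
(41*v(-2, o))*((-9 + (2 + 6)²)*12 + 249) = (41*(-¼))*((-9 + (2 + 6)²)*12 + 249) = -41*((-9 + 8²)*12 + 249)/4 = -41*((-9 + 64)*12 + 249)/4 = -41*(55*12 + 249)/4 = -41*(660 + 249)/4 = -41/4*909 = -37269/4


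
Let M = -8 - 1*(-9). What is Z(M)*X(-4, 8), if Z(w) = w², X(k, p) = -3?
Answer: -3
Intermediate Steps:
M = 1 (M = -8 + 9 = 1)
Z(M)*X(-4, 8) = 1²*(-3) = 1*(-3) = -3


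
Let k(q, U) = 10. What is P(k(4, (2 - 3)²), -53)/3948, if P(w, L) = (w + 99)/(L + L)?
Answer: -109/418488 ≈ -0.00026046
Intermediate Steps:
P(w, L) = (99 + w)/(2*L) (P(w, L) = (99 + w)/((2*L)) = (99 + w)*(1/(2*L)) = (99 + w)/(2*L))
P(k(4, (2 - 3)²), -53)/3948 = ((½)*(99 + 10)/(-53))/3948 = ((½)*(-1/53)*109)*(1/3948) = -109/106*1/3948 = -109/418488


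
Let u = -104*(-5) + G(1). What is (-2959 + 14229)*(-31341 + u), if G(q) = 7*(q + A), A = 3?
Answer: -347037110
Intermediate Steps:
G(q) = 21 + 7*q (G(q) = 7*(q + 3) = 7*(3 + q) = 21 + 7*q)
u = 548 (u = -104*(-5) + (21 + 7*1) = 520 + (21 + 7) = 520 + 28 = 548)
(-2959 + 14229)*(-31341 + u) = (-2959 + 14229)*(-31341 + 548) = 11270*(-30793) = -347037110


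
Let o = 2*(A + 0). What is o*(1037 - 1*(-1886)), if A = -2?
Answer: -11692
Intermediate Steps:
o = -4 (o = 2*(-2 + 0) = 2*(-2) = -4)
o*(1037 - 1*(-1886)) = -4*(1037 - 1*(-1886)) = -4*(1037 + 1886) = -4*2923 = -11692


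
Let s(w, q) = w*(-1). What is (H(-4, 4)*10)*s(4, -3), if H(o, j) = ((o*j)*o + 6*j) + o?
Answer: -3360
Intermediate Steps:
H(o, j) = o + 6*j + j*o² (H(o, j) = ((j*o)*o + 6*j) + o = (j*o² + 6*j) + o = (6*j + j*o²) + o = o + 6*j + j*o²)
s(w, q) = -w
(H(-4, 4)*10)*s(4, -3) = ((-4 + 6*4 + 4*(-4)²)*10)*(-1*4) = ((-4 + 24 + 4*16)*10)*(-4) = ((-4 + 24 + 64)*10)*(-4) = (84*10)*(-4) = 840*(-4) = -3360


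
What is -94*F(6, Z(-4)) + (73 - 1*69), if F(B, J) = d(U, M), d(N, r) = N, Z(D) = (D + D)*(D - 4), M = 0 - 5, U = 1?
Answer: -90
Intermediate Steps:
M = -5
Z(D) = 2*D*(-4 + D) (Z(D) = (2*D)*(-4 + D) = 2*D*(-4 + D))
F(B, J) = 1
-94*F(6, Z(-4)) + (73 - 1*69) = -94*1 + (73 - 1*69) = -94 + (73 - 69) = -94 + 4 = -90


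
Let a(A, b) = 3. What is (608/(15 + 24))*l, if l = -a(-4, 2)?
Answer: -608/13 ≈ -46.769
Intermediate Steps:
l = -3 (l = -1*3 = -3)
(608/(15 + 24))*l = (608/(15 + 24))*(-3) = (608/39)*(-3) = -608/13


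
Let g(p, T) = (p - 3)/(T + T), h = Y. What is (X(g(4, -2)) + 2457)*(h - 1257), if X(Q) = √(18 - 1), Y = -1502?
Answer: -6778863 - 2759*√17 ≈ -6.7902e+6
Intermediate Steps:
h = -1502
g(p, T) = (-3 + p)/(2*T) (g(p, T) = (-3 + p)/((2*T)) = (-3 + p)*(1/(2*T)) = (-3 + p)/(2*T))
X(Q) = √17
(X(g(4, -2)) + 2457)*(h - 1257) = (√17 + 2457)*(-1502 - 1257) = (2457 + √17)*(-2759) = -6778863 - 2759*√17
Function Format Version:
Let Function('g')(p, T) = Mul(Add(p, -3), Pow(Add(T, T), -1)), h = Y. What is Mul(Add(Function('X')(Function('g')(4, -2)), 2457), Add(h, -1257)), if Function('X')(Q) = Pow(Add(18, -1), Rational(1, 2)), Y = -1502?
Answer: Add(-6778863, Mul(-2759, Pow(17, Rational(1, 2)))) ≈ -6.7902e+6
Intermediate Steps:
h = -1502
Function('g')(p, T) = Mul(Rational(1, 2), Pow(T, -1), Add(-3, p)) (Function('g')(p, T) = Mul(Add(-3, p), Pow(Mul(2, T), -1)) = Mul(Add(-3, p), Mul(Rational(1, 2), Pow(T, -1))) = Mul(Rational(1, 2), Pow(T, -1), Add(-3, p)))
Function('X')(Q) = Pow(17, Rational(1, 2))
Mul(Add(Function('X')(Function('g')(4, -2)), 2457), Add(h, -1257)) = Mul(Add(Pow(17, Rational(1, 2)), 2457), Add(-1502, -1257)) = Mul(Add(2457, Pow(17, Rational(1, 2))), -2759) = Add(-6778863, Mul(-2759, Pow(17, Rational(1, 2))))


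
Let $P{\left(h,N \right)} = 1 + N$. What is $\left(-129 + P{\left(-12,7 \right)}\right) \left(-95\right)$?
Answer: $11495$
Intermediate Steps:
$\left(-129 + P{\left(-12,7 \right)}\right) \left(-95\right) = \left(-129 + \left(1 + 7\right)\right) \left(-95\right) = \left(-129 + 8\right) \left(-95\right) = \left(-121\right) \left(-95\right) = 11495$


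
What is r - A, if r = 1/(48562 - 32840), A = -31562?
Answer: 496217765/15722 ≈ 31562.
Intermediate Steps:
r = 1/15722 ≈ 6.3605e-5
r - A = 1/15722 - 1*(-31562) = 1/15722 + 31562 = 496217765/15722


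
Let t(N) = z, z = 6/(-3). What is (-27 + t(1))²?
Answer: 841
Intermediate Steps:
z = -2 (z = 6*(-⅓) = -2)
t(N) = -2
(-27 + t(1))² = (-27 - 2)² = (-29)² = 841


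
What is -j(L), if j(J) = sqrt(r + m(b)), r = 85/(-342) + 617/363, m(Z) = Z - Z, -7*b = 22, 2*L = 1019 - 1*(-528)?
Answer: -sqrt(2282014)/1254 ≈ -1.2047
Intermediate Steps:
L = 1547/2 (L = (1019 - 1*(-528))/2 = (1019 + 528)/2 = (1/2)*1547 = 1547/2 ≈ 773.50)
b = -22/7 (b = -1/7*22 = -22/7 ≈ -3.1429)
m(Z) = 0
r = 60053/41382 (r = 85*(-1/342) + 617*(1/363) = -85/342 + 617/363 = 60053/41382 ≈ 1.4512)
j(J) = sqrt(2282014)/1254 (j(J) = sqrt(60053/41382 + 0) = sqrt(60053/41382) = sqrt(2282014)/1254)
-j(L) = -sqrt(2282014)/1254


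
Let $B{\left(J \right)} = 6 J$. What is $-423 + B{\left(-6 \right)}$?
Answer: $-459$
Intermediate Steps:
$-423 + B{\left(-6 \right)} = -423 + 6 \left(-6\right) = -423 - 36 = -459$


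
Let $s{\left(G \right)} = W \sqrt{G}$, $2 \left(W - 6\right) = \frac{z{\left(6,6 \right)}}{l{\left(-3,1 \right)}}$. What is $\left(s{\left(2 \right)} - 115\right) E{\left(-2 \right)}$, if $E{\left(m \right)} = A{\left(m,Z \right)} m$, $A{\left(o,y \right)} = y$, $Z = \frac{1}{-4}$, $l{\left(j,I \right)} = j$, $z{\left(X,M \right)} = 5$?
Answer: $- \frac{115}{2} + \frac{31 \sqrt{2}}{12} \approx -53.847$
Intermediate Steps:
$Z = - \frac{1}{4} \approx -0.25$
$W = \frac{31}{6}$ ($W = 6 + \frac{5 \frac{1}{-3}}{2} = 6 + \frac{5 \left(- \frac{1}{3}\right)}{2} = 6 + \frac{1}{2} \left(- \frac{5}{3}\right) = 6 - \frac{5}{6} = \frac{31}{6} \approx 5.1667$)
$s{\left(G \right)} = \frac{31 \sqrt{G}}{6}$
$E{\left(m \right)} = - \frac{m}{4}$
$\left(s{\left(2 \right)} - 115\right) E{\left(-2 \right)} = \left(\frac{31 \sqrt{2}}{6} - 115\right) \left(\left(- \frac{1}{4}\right) \left(-2\right)\right) = \left(-115 + \frac{31 \sqrt{2}}{6}\right) \frac{1}{2} = - \frac{115}{2} + \frac{31 \sqrt{2}}{12}$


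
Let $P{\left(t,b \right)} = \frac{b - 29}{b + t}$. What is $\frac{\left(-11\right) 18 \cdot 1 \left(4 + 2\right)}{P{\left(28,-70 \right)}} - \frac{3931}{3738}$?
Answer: $- \frac{1887883}{3738} \approx -505.05$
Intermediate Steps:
$P{\left(t,b \right)} = \frac{-29 + b}{b + t}$
$\frac{\left(-11\right) 18 \cdot 1 \left(4 + 2\right)}{P{\left(28,-70 \right)}} - \frac{3931}{3738} = \frac{\left(-11\right) 18 \cdot 1 \left(4 + 2\right)}{\frac{1}{-70 + 28} \left(-29 - 70\right)} - \frac{3931}{3738} = \frac{\left(-198\right) 1 \cdot 6}{\frac{1}{-42} \left(-99\right)} - \frac{3931}{3738} = \frac{\left(-198\right) 6}{\left(- \frac{1}{42}\right) \left(-99\right)} - \frac{3931}{3738} = - \frac{1188}{\frac{33}{14}} - \frac{3931}{3738} = \left(-1188\right) \frac{14}{33} - \frac{3931}{3738} = -504 - \frac{3931}{3738} = - \frac{1887883}{3738}$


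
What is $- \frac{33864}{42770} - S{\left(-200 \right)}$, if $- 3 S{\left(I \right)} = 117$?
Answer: $\frac{817083}{21385} \approx 38.208$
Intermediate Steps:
$S{\left(I \right)} = -39$ ($S{\left(I \right)} = \left(- \frac{1}{3}\right) 117 = -39$)
$- \frac{33864}{42770} - S{\left(-200 \right)} = - \frac{33864}{42770} - -39 = \left(-33864\right) \frac{1}{42770} + 39 = - \frac{16932}{21385} + 39 = \frac{817083}{21385}$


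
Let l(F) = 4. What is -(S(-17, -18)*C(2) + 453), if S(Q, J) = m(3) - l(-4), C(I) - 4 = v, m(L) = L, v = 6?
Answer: -443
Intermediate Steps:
C(I) = 10 (C(I) = 4 + 6 = 10)
S(Q, J) = -1 (S(Q, J) = 3 - 1*4 = 3 - 4 = -1)
-(S(-17, -18)*C(2) + 453) = -(-1*10 + 453) = -(-10 + 453) = -1*443 = -443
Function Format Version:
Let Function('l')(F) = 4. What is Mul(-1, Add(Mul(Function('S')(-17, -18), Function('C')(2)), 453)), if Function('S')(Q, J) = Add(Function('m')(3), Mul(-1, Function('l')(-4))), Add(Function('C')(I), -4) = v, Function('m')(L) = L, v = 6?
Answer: -443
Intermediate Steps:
Function('C')(I) = 10 (Function('C')(I) = Add(4, 6) = 10)
Function('S')(Q, J) = -1 (Function('S')(Q, J) = Add(3, Mul(-1, 4)) = Add(3, -4) = -1)
Mul(-1, Add(Mul(Function('S')(-17, -18), Function('C')(2)), 453)) = Mul(-1, Add(Mul(-1, 10), 453)) = Mul(-1, Add(-10, 453)) = Mul(-1, 443) = -443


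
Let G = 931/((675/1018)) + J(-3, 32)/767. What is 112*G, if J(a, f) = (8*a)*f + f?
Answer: 81360561632/517725 ≈ 1.5715e+5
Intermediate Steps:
J(a, f) = f + 8*a*f (J(a, f) = 8*a*f + f = f + 8*a*f)
G = 726433586/517725 (G = 931/((675/1018)) + (32*(1 + 8*(-3)))/767 = 931/((675*(1/1018))) + (32*(1 - 24))*(1/767) = 931/(675/1018) + (32*(-23))*(1/767) = 931*(1018/675) - 736*1/767 = 947758/675 - 736/767 = 726433586/517725 ≈ 1403.1)
112*G = 112*(726433586/517725) = 81360561632/517725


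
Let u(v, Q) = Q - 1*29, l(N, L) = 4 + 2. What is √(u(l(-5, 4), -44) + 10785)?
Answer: 2*√2678 ≈ 103.50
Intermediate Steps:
l(N, L) = 6
u(v, Q) = -29 + Q (u(v, Q) = Q - 29 = -29 + Q)
√(u(l(-5, 4), -44) + 10785) = √((-29 - 44) + 10785) = √(-73 + 10785) = √10712 = 2*√2678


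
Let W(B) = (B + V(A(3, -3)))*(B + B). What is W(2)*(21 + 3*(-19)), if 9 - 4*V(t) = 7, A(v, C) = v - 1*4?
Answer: -360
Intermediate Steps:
A(v, C) = -4 + v (A(v, C) = v - 4 = -4 + v)
V(t) = 1/2 (V(t) = 9/4 - 1/4*7 = 9/4 - 7/4 = 1/2)
W(B) = 2*B*(1/2 + B) (W(B) = (B + 1/2)*(B + B) = (1/2 + B)*(2*B) = 2*B*(1/2 + B))
W(2)*(21 + 3*(-19)) = (2*(1 + 2*2))*(21 + 3*(-19)) = (2*(1 + 4))*(21 - 57) = (2*5)*(-36) = 10*(-36) = -360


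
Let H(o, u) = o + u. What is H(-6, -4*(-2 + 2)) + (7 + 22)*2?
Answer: 52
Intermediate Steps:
H(-6, -4*(-2 + 2)) + (7 + 22)*2 = (-6 - 4*(-2 + 2)) + (7 + 22)*2 = (-6 - 4*0) + 29*2 = (-6 + 0) + 58 = -6 + 58 = 52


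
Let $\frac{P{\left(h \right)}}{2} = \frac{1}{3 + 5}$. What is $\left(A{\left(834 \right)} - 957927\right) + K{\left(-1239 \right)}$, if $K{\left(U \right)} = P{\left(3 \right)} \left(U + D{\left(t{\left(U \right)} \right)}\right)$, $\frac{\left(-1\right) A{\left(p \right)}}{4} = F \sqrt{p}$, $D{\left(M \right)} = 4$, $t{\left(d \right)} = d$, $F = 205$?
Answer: $- \frac{3832943}{4} - 820 \sqrt{834} \approx -9.8192 \cdot 10^{5}$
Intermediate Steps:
$P{\left(h \right)} = \frac{1}{4}$ ($P{\left(h \right)} = \frac{2}{3 + 5} = \frac{2}{8} = 2 \cdot \frac{1}{8} = \frac{1}{4}$)
$A{\left(p \right)} = - 820 \sqrt{p}$ ($A{\left(p \right)} = - 4 \cdot 205 \sqrt{p} = - 820 \sqrt{p}$)
$K{\left(U \right)} = 1 + \frac{U}{4}$ ($K{\left(U \right)} = \frac{U + 4}{4} = \frac{4 + U}{4} = 1 + \frac{U}{4}$)
$\left(A{\left(834 \right)} - 957927\right) + K{\left(-1239 \right)} = \left(- 820 \sqrt{834} - 957927\right) + \left(1 + \frac{1}{4} \left(-1239\right)\right) = \left(-957927 - 820 \sqrt{834}\right) + \left(1 - \frac{1239}{4}\right) = \left(-957927 - 820 \sqrt{834}\right) - \frac{1235}{4} = - \frac{3832943}{4} - 820 \sqrt{834}$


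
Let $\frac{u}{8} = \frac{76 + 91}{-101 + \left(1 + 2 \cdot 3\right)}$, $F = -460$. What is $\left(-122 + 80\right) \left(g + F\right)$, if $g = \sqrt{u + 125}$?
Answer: $19320 - \frac{42 \sqrt{244729}}{47} \approx 18878.0$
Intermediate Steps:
$u = - \frac{668}{47}$ ($u = 8 \frac{76 + 91}{-101 + \left(1 + 2 \cdot 3\right)} = 8 \frac{167}{-101 + \left(1 + 6\right)} = 8 \frac{167}{-101 + 7} = 8 \frac{167}{-94} = 8 \cdot 167 \left(- \frac{1}{94}\right) = 8 \left(- \frac{167}{94}\right) = - \frac{668}{47} \approx -14.213$)
$g = \frac{\sqrt{244729}}{47}$ ($g = \sqrt{- \frac{668}{47} + 125} = \sqrt{\frac{5207}{47}} = \frac{\sqrt{244729}}{47} \approx 10.526$)
$\left(-122 + 80\right) \left(g + F\right) = \left(-122 + 80\right) \left(\frac{\sqrt{244729}}{47} - 460\right) = - 42 \left(-460 + \frac{\sqrt{244729}}{47}\right) = 19320 - \frac{42 \sqrt{244729}}{47}$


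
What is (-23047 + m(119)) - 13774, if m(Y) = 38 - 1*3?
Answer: -36786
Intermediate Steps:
m(Y) = 35 (m(Y) = 38 - 3 = 35)
(-23047 + m(119)) - 13774 = (-23047 + 35) - 13774 = -23012 - 13774 = -36786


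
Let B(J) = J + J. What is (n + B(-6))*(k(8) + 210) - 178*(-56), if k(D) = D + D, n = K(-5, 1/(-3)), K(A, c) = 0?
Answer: 7256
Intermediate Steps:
n = 0
B(J) = 2*J
k(D) = 2*D
(n + B(-6))*(k(8) + 210) - 178*(-56) = (0 + 2*(-6))*(2*8 + 210) - 178*(-56) = (0 - 12)*(16 + 210) + 9968 = -12*226 + 9968 = -2712 + 9968 = 7256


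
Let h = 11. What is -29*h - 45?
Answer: -364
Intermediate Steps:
-29*h - 45 = -29*11 - 45 = -319 - 45 = -364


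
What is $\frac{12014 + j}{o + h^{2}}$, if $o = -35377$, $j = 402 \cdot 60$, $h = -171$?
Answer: $- \frac{18067}{3068} \approx -5.8889$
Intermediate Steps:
$j = 24120$
$\frac{12014 + j}{o + h^{2}} = \frac{12014 + 24120}{-35377 + \left(-171\right)^{2}} = \frac{36134}{-35377 + 29241} = \frac{36134}{-6136} = 36134 \left(- \frac{1}{6136}\right) = - \frac{18067}{3068}$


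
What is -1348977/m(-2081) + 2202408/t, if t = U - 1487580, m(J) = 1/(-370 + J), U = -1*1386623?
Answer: 9503099895348873/2874203 ≈ 3.3063e+9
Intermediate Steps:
U = -1386623
t = -2874203 (t = -1386623 - 1487580 = -2874203)
-1348977/m(-2081) + 2202408/t = -1348977/(1/(-370 - 2081)) + 2202408/(-2874203) = -1348977/(1/(-2451)) + 2202408*(-1/2874203) = -1348977/(-1/2451) - 2202408/2874203 = -1348977*(-2451) - 2202408/2874203 = 3306342627 - 2202408/2874203 = 9503099895348873/2874203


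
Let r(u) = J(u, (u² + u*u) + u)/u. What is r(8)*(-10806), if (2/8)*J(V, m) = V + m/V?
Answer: -135075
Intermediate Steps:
J(V, m) = 4*V + 4*m/V (J(V, m) = 4*(V + m/V) = 4*V + 4*m/V)
r(u) = (4*u + 4*(u + 2*u²)/u)/u (r(u) = (4*u + 4*((u² + u*u) + u)/u)/u = (4*u + 4*((u² + u²) + u)/u)/u = (4*u + 4*(2*u² + u)/u)/u = (4*u + 4*(u + 2*u²)/u)/u)
r(8)*(-10806) = (12 + 4/8)*(-10806) = (12 + 4*(⅛))*(-10806) = (12 + ½)*(-10806) = (25/2)*(-10806) = -135075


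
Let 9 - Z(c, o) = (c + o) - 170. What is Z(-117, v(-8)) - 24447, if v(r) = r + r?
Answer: -24135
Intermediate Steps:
v(r) = 2*r
Z(c, o) = 179 - c - o (Z(c, o) = 9 - ((c + o) - 170) = 9 - (-170 + c + o) = 9 + (170 - c - o) = 179 - c - o)
Z(-117, v(-8)) - 24447 = (179 - 1*(-117) - 2*(-8)) - 24447 = (179 + 117 - 1*(-16)) - 24447 = (179 + 117 + 16) - 24447 = 312 - 24447 = -24135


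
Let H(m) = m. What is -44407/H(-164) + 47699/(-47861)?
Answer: 2117540791/7849204 ≈ 269.78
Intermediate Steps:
-44407/H(-164) + 47699/(-47861) = -44407/(-164) + 47699/(-47861) = -44407*(-1/164) + 47699*(-1/47861) = 44407/164 - 47699/47861 = 2117540791/7849204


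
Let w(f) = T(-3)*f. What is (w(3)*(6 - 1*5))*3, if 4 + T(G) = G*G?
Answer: 45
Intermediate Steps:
T(G) = -4 + G**2 (T(G) = -4 + G*G = -4 + G**2)
w(f) = 5*f (w(f) = (-4 + (-3)**2)*f = (-4 + 9)*f = 5*f)
(w(3)*(6 - 1*5))*3 = ((5*3)*(6 - 1*5))*3 = (15*(6 - 5))*3 = (15*1)*3 = 15*3 = 45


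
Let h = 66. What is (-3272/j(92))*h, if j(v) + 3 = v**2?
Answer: -215952/8461 ≈ -25.523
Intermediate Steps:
j(v) = -3 + v**2
(-3272/j(92))*h = -3272/(-3 + 92**2)*66 = -3272/(-3 + 8464)*66 = -3272/8461*66 = -215952/8461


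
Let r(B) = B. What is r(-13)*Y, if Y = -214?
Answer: 2782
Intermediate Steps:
r(-13)*Y = -13*(-214) = 2782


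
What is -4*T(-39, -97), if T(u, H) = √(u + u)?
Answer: -4*I*√78 ≈ -35.327*I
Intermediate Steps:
T(u, H) = √2*√u (T(u, H) = √(2*u) = √2*√u)
-4*T(-39, -97) = -4*√2*√(-39) = -4*√2*I*√39 = -4*I*√78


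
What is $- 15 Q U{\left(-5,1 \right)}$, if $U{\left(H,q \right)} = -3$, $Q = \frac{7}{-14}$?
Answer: $- \frac{45}{2} \approx -22.5$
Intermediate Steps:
$Q = - \frac{1}{2}$ ($Q = 7 \left(- \frac{1}{14}\right) = - \frac{1}{2} \approx -0.5$)
$- 15 Q U{\left(-5,1 \right)} = \left(-15\right) \left(- \frac{1}{2}\right) \left(-3\right) = \frac{15}{2} \left(-3\right) = - \frac{45}{2}$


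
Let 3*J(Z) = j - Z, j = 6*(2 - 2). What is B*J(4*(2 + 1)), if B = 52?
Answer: -208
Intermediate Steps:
j = 0 (j = 6*0 = 0)
J(Z) = -Z/3 (J(Z) = (0 - Z)/3 = (-Z)/3 = -Z/3)
B*J(4*(2 + 1)) = 52*(-4*(2 + 1)/3) = 52*(-4*3/3) = 52*(-⅓*12) = 52*(-4) = -208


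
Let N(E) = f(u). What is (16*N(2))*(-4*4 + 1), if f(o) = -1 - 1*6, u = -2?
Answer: 1680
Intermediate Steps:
f(o) = -7 (f(o) = -1 - 6 = -7)
N(E) = -7
(16*N(2))*(-4*4 + 1) = (16*(-7))*(-4*4 + 1) = -112*(-16 + 1) = -112*(-15) = 1680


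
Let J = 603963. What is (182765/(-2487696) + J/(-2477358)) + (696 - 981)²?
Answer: 9270012979019383/114128029392 ≈ 81225.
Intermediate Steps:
(182765/(-2487696) + J/(-2477358)) + (696 - 981)² = (182765/(-2487696) + 603963/(-2477358)) + (696 - 981)² = (182765*(-1/2487696) + 603963*(-1/2477358)) + (-285)² = (-182765/2487696 - 22369/91754) + 81225 = -36208345817/114128029392 + 81225 = 9270012979019383/114128029392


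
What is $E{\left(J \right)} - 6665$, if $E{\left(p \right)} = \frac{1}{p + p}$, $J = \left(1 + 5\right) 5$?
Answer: $- \frac{399899}{60} \approx -6665.0$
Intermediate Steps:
$J = 30$ ($J = 6 \cdot 5 = 30$)
$E{\left(p \right)} = \frac{1}{2 p}$
$E{\left(J \right)} - 6665 = \frac{1}{2 \cdot 30} - 6665 = \frac{1}{2} \cdot \frac{1}{30} - 6665 = \frac{1}{60} - 6665 = - \frac{399899}{60}$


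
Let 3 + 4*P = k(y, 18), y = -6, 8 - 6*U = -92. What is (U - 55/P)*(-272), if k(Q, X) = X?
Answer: -544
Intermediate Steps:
U = 50/3 (U = 4/3 - 1/6*(-92) = 4/3 + 46/3 = 50/3 ≈ 16.667)
P = 15/4 (P = -3/4 + (1/4)*18 = -3/4 + 9/2 = 15/4 ≈ 3.7500)
(U - 55/P)*(-272) = (50/3 - 55/15/4)*(-272) = (50/3 - 55*4/15)*(-272) = (50/3 - 44/3)*(-272) = 2*(-272) = -544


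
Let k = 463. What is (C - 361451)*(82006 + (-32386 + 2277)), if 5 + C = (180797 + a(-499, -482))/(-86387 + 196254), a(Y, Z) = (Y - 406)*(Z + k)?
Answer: -2060927870218920/109867 ≈ -1.8758e+10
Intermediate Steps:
a(Y, Z) = (-406 + Y)*(463 + Z) (a(Y, Z) = (Y - 406)*(Z + 463) = (-406 + Y)*(463 + Z))
C = -351343/109867 (C = -5 + (180797 + (-187978 - 406*(-482) + 463*(-499) - 499*(-482)))/(-86387 + 196254) = -5 + (180797 + (-187978 + 195692 - 231037 + 240518))/109867 = -5 + (180797 + 17195)*(1/109867) = -5 + 197992*(1/109867) = -5 + 197992/109867 = -351343/109867 ≈ -3.1979)
(C - 361451)*(82006 + (-32386 + 2277)) = (-351343/109867 - 361451)*(82006 + (-32386 + 2277)) = -39711888360*(82006 - 30109)/109867 = -39711888360/109867*51897 = -2060927870218920/109867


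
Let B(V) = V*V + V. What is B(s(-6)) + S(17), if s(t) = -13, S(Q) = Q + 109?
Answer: 282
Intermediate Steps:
S(Q) = 109 + Q
B(V) = V + V² (B(V) = V² + V = V + V²)
B(s(-6)) + S(17) = -13*(1 - 13) + (109 + 17) = -13*(-12) + 126 = 156 + 126 = 282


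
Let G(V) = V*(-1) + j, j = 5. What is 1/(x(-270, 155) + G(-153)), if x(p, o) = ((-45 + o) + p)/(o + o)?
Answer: 31/4882 ≈ 0.0063499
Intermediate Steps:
G(V) = 5 - V (G(V) = V*(-1) + 5 = -V + 5 = 5 - V)
x(p, o) = (-45 + o + p)/(2*o) (x(p, o) = (-45 + o + p)/((2*o)) = (-45 + o + p)*(1/(2*o)) = (-45 + o + p)/(2*o))
1/(x(-270, 155) + G(-153)) = 1/((1/2)*(-45 + 155 - 270)/155 + (5 - 1*(-153))) = 1/((1/2)*(1/155)*(-160) + (5 + 153)) = 1/(-16/31 + 158) = 1/(4882/31) = 31/4882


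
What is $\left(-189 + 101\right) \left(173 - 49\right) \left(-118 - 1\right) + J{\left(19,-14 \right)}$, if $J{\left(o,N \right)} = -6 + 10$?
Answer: $1298532$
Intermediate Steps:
$J{\left(o,N \right)} = 4$
$\left(-189 + 101\right) \left(173 - 49\right) \left(-118 - 1\right) + J{\left(19,-14 \right)} = \left(-189 + 101\right) \left(173 - 49\right) \left(-118 - 1\right) + 4 = \left(-88\right) 124 \left(-118 - 1\right) + 4 = \left(-10912\right) \left(-119\right) + 4 = 1298528 + 4 = 1298532$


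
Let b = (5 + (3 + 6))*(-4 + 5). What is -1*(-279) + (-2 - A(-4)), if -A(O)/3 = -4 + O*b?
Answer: 97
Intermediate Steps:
b = 14 (b = (5 + 9)*1 = 14*1 = 14)
A(O) = 12 - 42*O (A(O) = -3*(-4 + O*14) = -3*(-4 + 14*O) = 12 - 42*O)
-1*(-279) + (-2 - A(-4)) = -1*(-279) + (-2 - (12 - 42*(-4))) = 279 + (-2 - (12 + 168)) = 279 + (-2 - 1*180) = 279 + (-2 - 180) = 279 - 182 = 97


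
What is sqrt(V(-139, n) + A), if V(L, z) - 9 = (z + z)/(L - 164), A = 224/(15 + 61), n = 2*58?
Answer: sqrt(370595361)/5757 ≈ 3.3439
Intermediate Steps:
n = 116
A = 56/19 (A = 224/76 = (1/76)*224 = 56/19 ≈ 2.9474)
V(L, z) = 9 + 2*z/(-164 + L) (V(L, z) = 9 + (z + z)/(L - 164) = 9 + (2*z)/(-164 + L) = 9 + 2*z/(-164 + L))
sqrt(V(-139, n) + A) = sqrt((-1476 + 2*116 + 9*(-139))/(-164 - 139) + 56/19) = sqrt((-1476 + 232 - 1251)/(-303) + 56/19) = sqrt(-1/303*(-2495) + 56/19) = sqrt(2495/303 + 56/19) = sqrt(64373/5757) = sqrt(370595361)/5757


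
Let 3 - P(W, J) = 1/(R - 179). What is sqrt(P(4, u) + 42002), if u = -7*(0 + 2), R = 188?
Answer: 2*sqrt(94511)/3 ≈ 204.95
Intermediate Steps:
u = -14 (u = -7*2 = -14)
P(W, J) = 26/9 (P(W, J) = 3 - 1/(188 - 179) = 3 - 1/9 = 26/9)
sqrt(P(4, u) + 42002) = sqrt(26/9 + 42002) = sqrt(378044/9) = 2*sqrt(94511)/3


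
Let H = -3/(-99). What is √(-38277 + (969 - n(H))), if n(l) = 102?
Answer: I*√37410 ≈ 193.42*I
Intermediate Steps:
H = 1/33 (H = -3*(-1/99) = 1/33 ≈ 0.030303)
√(-38277 + (969 - n(H))) = √(-38277 + (969 - 1*102)) = √(-38277 + (969 - 102)) = √(-38277 + 867) = √(-37410) = I*√37410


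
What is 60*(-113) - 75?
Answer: -6855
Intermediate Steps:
60*(-113) - 75 = -6780 - 75 = -6855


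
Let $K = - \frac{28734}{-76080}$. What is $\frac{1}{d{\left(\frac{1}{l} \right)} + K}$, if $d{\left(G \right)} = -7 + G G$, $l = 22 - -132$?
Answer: $- \frac{75179720}{497860889} \approx -0.15101$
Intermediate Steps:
$K = \frac{4789}{12680}$ ($K = \left(-28734\right) \left(- \frac{1}{76080}\right) = \frac{4789}{12680} \approx 0.37768$)
$l = 154$ ($l = 22 + 132 = 154$)
$d{\left(G \right)} = -7 + G^{2}$
$\frac{1}{d{\left(\frac{1}{l} \right)} + K} = \frac{1}{\left(-7 + \left(\frac{1}{154}\right)^{2}\right) + \frac{4789}{12680}} = \frac{1}{\left(-7 + \frac{1}{23716}\right) + \frac{4789}{12680}} = \frac{1}{- \frac{166011}{23716} + \frac{4789}{12680}} = \frac{1}{- \frac{497860889}{75179720}} = - \frac{75179720}{497860889}$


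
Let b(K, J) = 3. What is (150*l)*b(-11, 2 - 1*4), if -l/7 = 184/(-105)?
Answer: 5520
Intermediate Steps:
l = 184/15 (l = -1288/(-105) = -1288*(-1)/105 = -7*(-184/105) = 184/15 ≈ 12.267)
(150*l)*b(-11, 2 - 1*4) = (150*(184/15))*3 = 1840*3 = 5520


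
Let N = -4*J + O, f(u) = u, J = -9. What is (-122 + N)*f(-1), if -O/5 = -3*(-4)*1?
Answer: 146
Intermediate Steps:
O = -60 (O = -5*(-3*(-4)) = -60 ≈ -60.000)
N = -24 (N = -4*(-9) - 60 = 36 - 60 = -24)
(-122 + N)*f(-1) = (-122 - 24)*(-1) = -146*(-1) = 146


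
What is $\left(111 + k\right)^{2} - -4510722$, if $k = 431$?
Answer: $4804486$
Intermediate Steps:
$\left(111 + k\right)^{2} - -4510722 = \left(111 + 431\right)^{2} - -4510722 = 542^{2} + 4510722 = 293764 + 4510722 = 4804486$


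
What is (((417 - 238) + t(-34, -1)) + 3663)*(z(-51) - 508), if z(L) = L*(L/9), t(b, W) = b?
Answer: -833952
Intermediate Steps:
z(L) = L²/9 (z(L) = L*(L*(⅑)) = L*(L/9) = L²/9)
(((417 - 238) + t(-34, -1)) + 3663)*(z(-51) - 508) = (((417 - 238) - 34) + 3663)*((⅑)*(-51)² - 508) = ((179 - 34) + 3663)*((⅑)*2601 - 508) = (145 + 3663)*(289 - 508) = 3808*(-219) = -833952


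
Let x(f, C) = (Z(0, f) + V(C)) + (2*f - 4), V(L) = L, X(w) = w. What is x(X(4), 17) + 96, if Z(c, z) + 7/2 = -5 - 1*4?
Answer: 209/2 ≈ 104.50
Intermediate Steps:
Z(c, z) = -25/2 (Z(c, z) = -7/2 + (-5 - 1*4) = -7/2 + (-5 - 4) = -7/2 - 9 = -25/2)
x(f, C) = -33/2 + C + 2*f (x(f, C) = (-25/2 + C) + (2*f - 4) = (-25/2 + C) + (-4 + 2*f) = -33/2 + C + 2*f)
x(X(4), 17) + 96 = (-33/2 + 17 + 2*4) + 96 = (-33/2 + 17 + 8) + 96 = 17/2 + 96 = 209/2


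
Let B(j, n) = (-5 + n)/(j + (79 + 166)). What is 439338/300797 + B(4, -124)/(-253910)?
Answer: 9258854795411/6339155400410 ≈ 1.4606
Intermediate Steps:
B(j, n) = (-5 + n)/(245 + j) (B(j, n) = (-5 + n)/(j + 245) = (-5 + n)/(245 + j))
439338/300797 + B(4, -124)/(-253910) = 439338/300797 + ((-5 - 124)/(245 + 4))/(-253910) = 439338*(1/300797) + (-129/249)*(-1/253910) = 439338/300797 + ((1/249)*(-129))*(-1/253910) = 439338/300797 - 43/83*(-1/253910) = 439338/300797 + 43/21074530 = 9258854795411/6339155400410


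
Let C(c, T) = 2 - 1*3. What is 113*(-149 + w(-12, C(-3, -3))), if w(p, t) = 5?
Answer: -16272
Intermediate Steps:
C(c, T) = -1 (C(c, T) = 2 - 3 = -1)
113*(-149 + w(-12, C(-3, -3))) = 113*(-149 + 5) = 113*(-144) = -16272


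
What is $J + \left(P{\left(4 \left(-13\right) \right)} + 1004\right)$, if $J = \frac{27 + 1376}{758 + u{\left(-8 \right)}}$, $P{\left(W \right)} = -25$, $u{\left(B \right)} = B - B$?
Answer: $\frac{743485}{758} \approx 980.85$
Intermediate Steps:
$u{\left(B \right)} = 0$
$J = \frac{1403}{758}$ ($J = \frac{27 + 1376}{758 + 0} = \frac{1403}{758} \approx 1.8509$)
$J + \left(P{\left(4 \left(-13\right) \right)} + 1004\right) = \frac{1403}{758} + \left(-25 + 1004\right) = \frac{1403}{758} + 979 = \frac{743485}{758}$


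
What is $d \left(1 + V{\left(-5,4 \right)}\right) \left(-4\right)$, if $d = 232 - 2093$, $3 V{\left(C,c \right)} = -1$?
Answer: $\frac{14888}{3} \approx 4962.7$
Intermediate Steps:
$V{\left(C,c \right)} = - \frac{1}{3}$ ($V{\left(C,c \right)} = \frac{1}{3} \left(-1\right) = - \frac{1}{3}$)
$d = -1861$
$d \left(1 + V{\left(-5,4 \right)}\right) \left(-4\right) = - 1861 \left(1 - \frac{1}{3}\right) \left(-4\right) = - 1861 \cdot \frac{2}{3} \left(-4\right) = \left(-1861\right) \left(- \frac{8}{3}\right) = \frac{14888}{3}$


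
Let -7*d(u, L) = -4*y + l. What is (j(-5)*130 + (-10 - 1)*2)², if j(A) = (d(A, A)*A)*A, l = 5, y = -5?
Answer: 6626611216/49 ≈ 1.3524e+8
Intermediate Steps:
d(u, L) = -25/7 (d(u, L) = -(-4*(-5) + 5)/7 = -(20 + 5)/7 = -⅐*25 = -25/7)
j(A) = -25*A²/7 (j(A) = (-25*A/7)*A = -25*A²/7)
(j(-5)*130 + (-10 - 1)*2)² = (-25/7*(-5)²*130 + (-10 - 1)*2)² = (-25/7*25*130 - 11*2)² = (-625/7*130 - 22)² = (-81250/7 - 22)² = (-81404/7)² = 6626611216/49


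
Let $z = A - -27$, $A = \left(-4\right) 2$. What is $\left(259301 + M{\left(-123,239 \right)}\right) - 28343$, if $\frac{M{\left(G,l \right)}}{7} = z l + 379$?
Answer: $265398$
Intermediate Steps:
$A = -8$
$z = 19$ ($z = -8 - -27 = -8 + 27 = 19$)
$M{\left(G,l \right)} = 2653 + 133 l$ ($M{\left(G,l \right)} = 7 \left(19 l + 379\right) = 7 \left(379 + 19 l\right) = 2653 + 133 l$)
$\left(259301 + M{\left(-123,239 \right)}\right) - 28343 = \left(259301 + \left(2653 + 133 \cdot 239\right)\right) - 28343 = \left(259301 + \left(2653 + 31787\right)\right) - 28343 = \left(259301 + 34440\right) - 28343 = 293741 - 28343 = 265398$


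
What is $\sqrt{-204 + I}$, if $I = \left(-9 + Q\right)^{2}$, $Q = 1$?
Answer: $2 i \sqrt{35} \approx 11.832 i$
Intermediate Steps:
$I = 64$ ($I = \left(-9 + 1\right)^{2} = \left(-8\right)^{2} = 64$)
$\sqrt{-204 + I} = \sqrt{-204 + 64} = \sqrt{-140} = 2 i \sqrt{35}$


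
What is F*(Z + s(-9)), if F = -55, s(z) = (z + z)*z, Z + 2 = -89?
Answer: -3905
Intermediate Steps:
Z = -91 (Z = -2 - 89 = -91)
s(z) = 2*z² (s(z) = (2*z)*z = 2*z²)
F*(Z + s(-9)) = -55*(-91 + 2*(-9)²) = -55*(-91 + 2*81) = -55*(-91 + 162) = -55*71 = -3905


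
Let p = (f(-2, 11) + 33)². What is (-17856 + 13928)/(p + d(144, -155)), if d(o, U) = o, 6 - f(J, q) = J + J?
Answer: -3928/1993 ≈ -1.9709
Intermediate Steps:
f(J, q) = 6 - 2*J (f(J, q) = 6 - (J + J) = 6 - 2*J)
p = 1849 (p = ((6 - 2*(-2)) + 33)² = ((6 + 4) + 33)² = (10 + 33)² = 43² = 1849)
(-17856 + 13928)/(p + d(144, -155)) = (-17856 + 13928)/(1849 + 144) = -3928/1993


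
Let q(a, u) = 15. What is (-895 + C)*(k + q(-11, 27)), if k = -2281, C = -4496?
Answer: 12216006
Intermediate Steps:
(-895 + C)*(k + q(-11, 27)) = (-895 - 4496)*(-2281 + 15) = -5391*(-2266) = 12216006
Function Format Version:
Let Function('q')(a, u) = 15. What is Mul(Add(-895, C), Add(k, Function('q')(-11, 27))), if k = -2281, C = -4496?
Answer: 12216006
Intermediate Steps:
Mul(Add(-895, C), Add(k, Function('q')(-11, 27))) = Mul(Add(-895, -4496), Add(-2281, 15)) = Mul(-5391, -2266) = 12216006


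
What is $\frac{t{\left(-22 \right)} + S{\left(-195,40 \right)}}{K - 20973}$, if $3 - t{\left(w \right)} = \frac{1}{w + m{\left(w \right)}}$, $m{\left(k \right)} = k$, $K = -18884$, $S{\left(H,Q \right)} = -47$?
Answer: $\frac{1935}{1753708} \approx 0.0011034$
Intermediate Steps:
$t{\left(w \right)} = 3 - \frac{1}{2 w}$ ($t{\left(w \right)} = 3 - \frac{1}{w + w} = 3 - \frac{1}{2 w}$)
$\frac{t{\left(-22 \right)} + S{\left(-195,40 \right)}}{K - 20973} = \frac{\left(3 - \frac{1}{2 \left(-22\right)}\right) - 47}{-18884 - 20973} = \frac{\left(3 - - \frac{1}{44}\right) - 47}{-39857} = \left(\left(3 + \frac{1}{44}\right) - 47\right) \left(- \frac{1}{39857}\right) = \left(\frac{133}{44} - 47\right) \left(- \frac{1}{39857}\right) = \left(- \frac{1935}{44}\right) \left(- \frac{1}{39857}\right) = \frac{1935}{1753708}$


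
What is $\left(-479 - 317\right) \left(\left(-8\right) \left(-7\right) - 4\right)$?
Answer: $-41392$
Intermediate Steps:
$\left(-479 - 317\right) \left(\left(-8\right) \left(-7\right) - 4\right) = - 796 \left(56 - 4\right) = \left(-796\right) 52 = -41392$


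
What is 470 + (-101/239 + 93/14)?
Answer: 1593433/3346 ≈ 476.22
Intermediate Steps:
470 + (-101/239 + 93/14) = 470 + 20813/3346 = 1593433/3346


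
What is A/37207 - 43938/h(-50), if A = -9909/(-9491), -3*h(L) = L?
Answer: -23273846552034/8828290925 ≈ -2636.3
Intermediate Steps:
h(L) = -L/3
A = 9909/9491 (A = -9909*(-1/9491) = 9909/9491 ≈ 1.0440)
A/37207 - 43938/h(-50) = (9909/9491)/37207 - 43938/((-1/3*(-50))) = (9909/9491)*(1/37207) - 43938/50/3 = 9909/353131637 - 43938*3/50 = 9909/353131637 - 65907/25 = -23273846552034/8828290925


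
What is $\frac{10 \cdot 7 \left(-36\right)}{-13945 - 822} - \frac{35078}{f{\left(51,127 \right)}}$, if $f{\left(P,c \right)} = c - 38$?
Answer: $- \frac{517772546}{1314263} \approx -393.96$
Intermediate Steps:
$f{\left(P,c \right)} = -38 + c$
$\frac{10 \cdot 7 \left(-36\right)}{-13945 - 822} - \frac{35078}{f{\left(51,127 \right)}} = \frac{10 \cdot 7 \left(-36\right)}{-13945 - 822} - \frac{35078}{-38 + 127} = \frac{70 \left(-36\right)}{-14767} - \frac{35078}{89} = \left(-2520\right) \left(- \frac{1}{14767}\right) - \frac{35078}{89} = \frac{2520}{14767} - \frac{35078}{89} = - \frac{517772546}{1314263}$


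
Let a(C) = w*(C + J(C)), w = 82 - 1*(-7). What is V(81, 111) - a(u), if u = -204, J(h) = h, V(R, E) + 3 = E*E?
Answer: 48630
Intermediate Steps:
V(R, E) = -3 + E**2 (V(R, E) = -3 + E*E = -3 + E**2)
w = 89 (w = 82 + 7 = 89)
a(C) = 178*C (a(C) = 89*(C + C) = 89*(2*C) = 178*C)
V(81, 111) - a(u) = (-3 + 111**2) - 178*(-204) = (-3 + 12321) - 1*(-36312) = 12318 + 36312 = 48630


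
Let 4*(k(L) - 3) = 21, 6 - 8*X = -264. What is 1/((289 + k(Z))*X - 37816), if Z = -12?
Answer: -16/444541 ≈ -3.5992e-5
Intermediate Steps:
X = 135/4 (X = ¾ - ⅛*(-264) = ¾ + 33 = 135/4 ≈ 33.750)
k(L) = 33/4 (k(L) = 3 + (¼)*21 = 3 + 21/4 = 33/4)
1/((289 + k(Z))*X - 37816) = 1/((289 + 33/4)*(135/4) - 37816) = 1/((1189/4)*(135/4) - 37816) = 1/(160515/16 - 37816) = 1/(-444541/16) = -16/444541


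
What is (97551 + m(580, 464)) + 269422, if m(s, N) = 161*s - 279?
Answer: 460074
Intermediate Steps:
m(s, N) = -279 + 161*s
(97551 + m(580, 464)) + 269422 = (97551 + (-279 + 161*580)) + 269422 = (97551 + (-279 + 93380)) + 269422 = (97551 + 93101) + 269422 = 190652 + 269422 = 460074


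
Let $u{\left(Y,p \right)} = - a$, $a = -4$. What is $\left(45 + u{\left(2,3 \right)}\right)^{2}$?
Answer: $2401$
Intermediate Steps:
$u{\left(Y,p \right)} = 4$ ($u{\left(Y,p \right)} = \left(-1\right) \left(-4\right) = 4$)
$\left(45 + u{\left(2,3 \right)}\right)^{2} = \left(45 + 4\right)^{2} = 49^{2} = 2401$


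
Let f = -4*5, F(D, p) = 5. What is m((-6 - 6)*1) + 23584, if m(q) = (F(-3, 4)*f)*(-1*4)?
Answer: 23984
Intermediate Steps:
f = -20
m(q) = 400 (m(q) = (5*(-20))*(-1*4) = -100*(-4) = 400)
m((-6 - 6)*1) + 23584 = 400 + 23584 = 23984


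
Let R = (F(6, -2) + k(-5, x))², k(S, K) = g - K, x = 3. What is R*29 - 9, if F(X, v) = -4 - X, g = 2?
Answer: 3500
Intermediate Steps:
k(S, K) = 2 - K
R = 121 (R = ((-4 - 1*6) + (2 - 1*3))² = ((-4 - 6) + (2 - 3))² = (-10 - 1)² = (-11)² = 121)
R*29 - 9 = 121*29 - 9 = 3509 - 9 = 3500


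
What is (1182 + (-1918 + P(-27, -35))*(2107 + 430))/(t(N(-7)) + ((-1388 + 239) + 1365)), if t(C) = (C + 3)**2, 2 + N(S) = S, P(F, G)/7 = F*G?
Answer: 11917471/252 ≈ 47292.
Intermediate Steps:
P(F, G) = 7*F*G (P(F, G) = 7*(F*G) = 7*F*G)
N(S) = -2 + S
t(C) = (3 + C)**2
(1182 + (-1918 + P(-27, -35))*(2107 + 430))/(t(N(-7)) + ((-1388 + 239) + 1365)) = (1182 + (-1918 + 7*(-27)*(-35))*(2107 + 430))/((3 + (-2 - 7))**2 + ((-1388 + 239) + 1365)) = (1182 + (-1918 + 6615)*2537)/((3 - 9)**2 + (-1149 + 1365)) = (1182 + 4697*2537)/((-6)**2 + 216) = (1182 + 11916289)/(36 + 216) = 11917471/252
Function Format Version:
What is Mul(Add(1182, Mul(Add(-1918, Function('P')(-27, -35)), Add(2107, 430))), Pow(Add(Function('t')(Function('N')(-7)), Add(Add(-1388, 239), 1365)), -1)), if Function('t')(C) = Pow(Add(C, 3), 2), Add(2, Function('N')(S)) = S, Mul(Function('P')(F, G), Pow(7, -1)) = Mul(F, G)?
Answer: Rational(11917471, 252) ≈ 47292.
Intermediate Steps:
Function('P')(F, G) = Mul(7, F, G) (Function('P')(F, G) = Mul(7, Mul(F, G)) = Mul(7, F, G))
Function('N')(S) = Add(-2, S)
Function('t')(C) = Pow(Add(3, C), 2)
Mul(Add(1182, Mul(Add(-1918, Function('P')(-27, -35)), Add(2107, 430))), Pow(Add(Function('t')(Function('N')(-7)), Add(Add(-1388, 239), 1365)), -1)) = Mul(Add(1182, Mul(Add(-1918, Mul(7, -27, -35)), Add(2107, 430))), Pow(Add(Pow(Add(3, Add(-2, -7)), 2), Add(Add(-1388, 239), 1365)), -1)) = Mul(Add(1182, Mul(Add(-1918, 6615), 2537)), Pow(Add(Pow(Add(3, -9), 2), Add(-1149, 1365)), -1)) = Mul(Add(1182, Mul(4697, 2537)), Pow(Add(Pow(-6, 2), 216), -1)) = Mul(Add(1182, 11916289), Pow(Add(36, 216), -1)) = Mul(11917471, Pow(252, -1)) = Mul(11917471, Rational(1, 252)) = Rational(11917471, 252)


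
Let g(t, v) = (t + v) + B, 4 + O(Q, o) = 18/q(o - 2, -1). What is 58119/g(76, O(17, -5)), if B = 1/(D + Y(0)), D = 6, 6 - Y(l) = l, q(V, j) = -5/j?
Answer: 3487140/4541 ≈ 767.92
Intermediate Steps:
Y(l) = 6 - l
B = 1/12 (B = 1/(6 + (6 - 1*0)) = 1/(6 + (6 + 0)) = 1/(6 + 6) = 1/12 ≈ 0.083333)
O(Q, o) = -⅖ (O(Q, o) = -4 + 18/((-5/(-1))) = -4 + 18/((-5*(-1))) = -4 + 18/5 = -⅖)
g(t, v) = 1/12 + t + v (g(t, v) = (t + v) + 1/12 = 1/12 + t + v)
58119/g(76, O(17, -5)) = 58119/(1/12 + 76 - ⅖) = 58119/(4541/60) = 58119*(60/4541) = 3487140/4541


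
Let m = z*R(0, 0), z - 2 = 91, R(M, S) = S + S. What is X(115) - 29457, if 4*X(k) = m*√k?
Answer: -29457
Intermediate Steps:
R(M, S) = 2*S
z = 93 (z = 2 + 91 = 93)
m = 0 (m = 93*(2*0) = 93*0 = 0)
X(k) = 0 (X(k) = (0*√k)/4 = (¼)*0 = 0)
X(115) - 29457 = 0 - 29457 = -29457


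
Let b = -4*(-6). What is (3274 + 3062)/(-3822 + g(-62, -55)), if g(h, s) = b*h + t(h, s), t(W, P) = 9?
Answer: -704/589 ≈ -1.1952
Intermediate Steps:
b = 24
g(h, s) = 9 + 24*h (g(h, s) = 24*h + 9 = 9 + 24*h)
(3274 + 3062)/(-3822 + g(-62, -55)) = (3274 + 3062)/(-3822 + (9 + 24*(-62))) = 6336/(-3822 + (9 - 1488)) = 6336/(-3822 - 1479) = 6336/(-5301) = 6336*(-1/5301) = -704/589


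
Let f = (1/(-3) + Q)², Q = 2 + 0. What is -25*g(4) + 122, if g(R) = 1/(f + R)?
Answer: 7217/61 ≈ 118.31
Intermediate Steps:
Q = 2
f = 25/9 (f = (1/(-3) + 2)² = (-⅓ + 2)² = (5/3)² = 25/9 ≈ 2.7778)
g(R) = 1/(25/9 + R)
-25*g(4) + 122 = -225/(25 + 9*4) + 122 = -225/(25 + 36) + 122 = -225/61 + 122 = 7217/61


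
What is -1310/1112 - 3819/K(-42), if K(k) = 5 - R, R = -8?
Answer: -2131879/7228 ≈ -294.95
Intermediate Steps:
K(k) = 13 (K(k) = 5 - 1*(-8) = 5 + 8 = 13)
-1310/1112 - 3819/K(-42) = -1310/1112 - 3819/13 = -1310*1/1112 - 3819*1/13 = -655/556 - 3819/13 = -2131879/7228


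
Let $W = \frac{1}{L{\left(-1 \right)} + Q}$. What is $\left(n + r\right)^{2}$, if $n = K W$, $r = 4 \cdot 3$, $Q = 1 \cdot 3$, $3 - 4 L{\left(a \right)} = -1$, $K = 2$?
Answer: $\frac{625}{4} \approx 156.25$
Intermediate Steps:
$L{\left(a \right)} = 1$ ($L{\left(a \right)} = \frac{3}{4} - - \frac{1}{4} = \frac{3}{4} + \frac{1}{4} = 1$)
$Q = 3$
$r = 12$
$W = \frac{1}{4}$ ($W = \frac{1}{1 + 3} = \frac{1}{4} \approx 0.25$)
$n = \frac{1}{2}$ ($n = 2 \cdot \frac{1}{4} = \frac{1}{2} \approx 0.5$)
$\left(n + r\right)^{2} = \left(\frac{1}{2} + 12\right)^{2} = \left(\frac{25}{2}\right)^{2} = \frac{625}{4}$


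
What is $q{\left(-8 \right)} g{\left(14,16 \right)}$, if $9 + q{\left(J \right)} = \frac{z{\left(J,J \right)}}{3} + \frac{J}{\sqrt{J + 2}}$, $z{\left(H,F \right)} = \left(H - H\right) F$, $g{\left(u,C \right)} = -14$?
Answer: $126 - \frac{56 i \sqrt{6}}{3} \approx 126.0 - 45.724 i$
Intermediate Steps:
$z{\left(H,F \right)} = 0$ ($z{\left(H,F \right)} = 0 F = 0$)
$q{\left(J \right)} = -9 + \frac{J}{\sqrt{2 + J}}$ ($q{\left(J \right)} = -9 + \left(\frac{0}{3} + \frac{J}{\sqrt{J + 2}}\right) = -9 + \left(0 \cdot \frac{1}{3} + \frac{J}{\sqrt{2 + J}}\right) = -9 + \left(0 + \frac{J}{\sqrt{2 + J}}\right) = -9 + \frac{J}{\sqrt{2 + J}}$)
$q{\left(-8 \right)} g{\left(14,16 \right)} = \left(-9 - \frac{8}{\sqrt{2 - 8}}\right) \left(-14\right) = \left(-9 - \frac{8}{i \sqrt{6}}\right) \left(-14\right) = \left(-9 - 8 \left(- \frac{i \sqrt{6}}{6}\right)\right) \left(-14\right) = \left(-9 + \frac{4 i \sqrt{6}}{3}\right) \left(-14\right) = 126 - \frac{56 i \sqrt{6}}{3}$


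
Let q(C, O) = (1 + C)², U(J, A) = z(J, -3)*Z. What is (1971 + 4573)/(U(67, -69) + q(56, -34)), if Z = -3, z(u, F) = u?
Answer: 818/381 ≈ 2.1470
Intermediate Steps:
U(J, A) = -3*J (U(J, A) = J*(-3) = -3*J)
(1971 + 4573)/(U(67, -69) + q(56, -34)) = (1971 + 4573)/(-3*67 + (1 + 56)²) = 6544/(-201 + 57²) = 6544/(-201 + 3249) = 6544/3048 = 6544*(1/3048) = 818/381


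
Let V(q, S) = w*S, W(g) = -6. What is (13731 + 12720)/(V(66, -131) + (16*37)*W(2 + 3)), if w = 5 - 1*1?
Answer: -26451/4076 ≈ -6.4894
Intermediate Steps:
w = 4 (w = 5 - 1 = 4)
V(q, S) = 4*S
(13731 + 12720)/(V(66, -131) + (16*37)*W(2 + 3)) = (13731 + 12720)/(4*(-131) + (16*37)*(-6)) = 26451/(-524 + 592*(-6)) = 26451/(-524 - 3552) = 26451/(-4076) = 26451*(-1/4076) = -26451/4076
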